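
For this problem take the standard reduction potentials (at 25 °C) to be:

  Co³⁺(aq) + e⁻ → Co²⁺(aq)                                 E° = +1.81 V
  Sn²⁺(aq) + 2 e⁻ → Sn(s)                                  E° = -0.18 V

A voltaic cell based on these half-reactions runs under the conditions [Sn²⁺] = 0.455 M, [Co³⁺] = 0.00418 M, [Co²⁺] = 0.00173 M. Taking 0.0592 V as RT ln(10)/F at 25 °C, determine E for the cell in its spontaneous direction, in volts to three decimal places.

Co³⁺/Co²⁺ is the cathode (higher E°), Sn²⁺/Sn the anode: E°cell = +1.81 − (-0.18) = +1.99 V, n = 2.
Overall: 2 Co³⁺(aq) + Sn(s) → 2 Co²⁺(aq) + Sn²⁺(aq)
Q = [Co²⁺]^2·[Sn²⁺] / ([Co³⁺]^2); log Q = -1.108.
E = E° − (0.0592/n) log Q = +1.99 − (0.0592/2)(-1.108) = +2.023 V.

+2.023 V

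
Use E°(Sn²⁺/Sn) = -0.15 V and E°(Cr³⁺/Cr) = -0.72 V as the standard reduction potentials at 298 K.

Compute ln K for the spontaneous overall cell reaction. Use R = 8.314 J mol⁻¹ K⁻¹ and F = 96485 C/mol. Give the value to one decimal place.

Cathode: Sn²⁺/Sn; anode: Cr³⁺/Cr. E°cell = (-0.15) − (-0.72) = +0.57 V, with n = 6.
ΔG° = −nFE° = −RT ln K, so ln K = nFE°/(RT) = (6)(96485)(+0.57) / ((8.314)(298)) = 133.186.

133.2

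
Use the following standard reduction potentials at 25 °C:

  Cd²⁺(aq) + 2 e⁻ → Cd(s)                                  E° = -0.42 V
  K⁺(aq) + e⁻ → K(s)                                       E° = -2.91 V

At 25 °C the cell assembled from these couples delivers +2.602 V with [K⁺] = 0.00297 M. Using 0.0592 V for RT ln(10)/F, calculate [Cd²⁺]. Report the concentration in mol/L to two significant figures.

Cd²⁺/Cd is the cathode, K⁺/K the anode: E°cell = +2.49 V, n = 2.
Overall reaction: Cd²⁺(aq) + 2 K(s) → Cd(s) + 2 K⁺(aq); Q = [K⁺]^2/[Cd²⁺]^1.
From E = E° − (0.0592/n) log Q: log Q = (E° − E)·n/0.0592 = (+2.49 − (+2.602))·2/0.0592 = -3.7838.
So 1·log[Cd²⁺] = 2·log(0.00297) − log Q = -5.0545 − (-3.7838) = -1.2707; [Cd²⁺] = 10^(-1.2707) ≈ 0.054 M.

0.054 M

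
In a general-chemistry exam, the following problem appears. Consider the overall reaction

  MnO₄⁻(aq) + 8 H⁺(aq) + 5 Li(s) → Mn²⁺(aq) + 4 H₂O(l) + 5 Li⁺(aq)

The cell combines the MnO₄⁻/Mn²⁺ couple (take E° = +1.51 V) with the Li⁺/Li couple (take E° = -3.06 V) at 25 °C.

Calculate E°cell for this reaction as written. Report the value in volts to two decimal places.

+4.57 V

The MnO₄⁻/Mn²⁺ couple has the higher reduction potential, so it is the cathode; Li⁺/Li is oxidised at the anode.
E°cell = E°(cathode) − E°(anode) = (+1.51) − (-3.06) = +4.57 V.
Since E°cell > 0, the reaction is spontaneous under standard conditions.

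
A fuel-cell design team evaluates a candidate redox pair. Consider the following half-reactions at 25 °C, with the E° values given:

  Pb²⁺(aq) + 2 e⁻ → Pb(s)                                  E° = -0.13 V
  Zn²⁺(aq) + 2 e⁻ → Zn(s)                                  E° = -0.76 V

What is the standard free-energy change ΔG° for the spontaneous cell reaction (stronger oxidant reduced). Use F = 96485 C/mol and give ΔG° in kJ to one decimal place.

-121.6 kJ

Pb²⁺/Pb (E° = -0.13 V) is the cathode; Zn²⁺/Zn (E° = -0.76 V) is the anode, so E°cell = +0.63 V.
Balancing electrons gives n = 2 (lcm of 2 and 2).
ΔG° = −nFE° = −(2)(96485)(+0.63) = -121,571 J = -121.6 kJ.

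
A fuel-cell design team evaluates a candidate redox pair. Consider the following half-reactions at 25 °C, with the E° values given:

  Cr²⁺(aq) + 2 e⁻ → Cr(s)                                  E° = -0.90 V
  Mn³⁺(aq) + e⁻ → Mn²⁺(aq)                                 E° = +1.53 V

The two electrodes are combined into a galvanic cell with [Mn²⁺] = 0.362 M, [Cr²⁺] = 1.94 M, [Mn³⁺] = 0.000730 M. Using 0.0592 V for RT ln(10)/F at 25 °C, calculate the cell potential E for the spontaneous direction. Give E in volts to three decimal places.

Mn³⁺/Mn²⁺ is the cathode (higher E°), Cr²⁺/Cr the anode: E°cell = +1.53 − (-0.90) = +2.43 V, n = 2.
Overall: 2 Mn³⁺(aq) + Cr(s) → 2 Mn²⁺(aq) + Cr²⁺(aq)
Q = [Mn²⁺]^2·[Cr²⁺] / ([Mn³⁺]^2); log Q = 5.679.
E = E° − (0.0592/n) log Q = +2.43 − (0.0592/2)(5.679) = +2.262 V.

+2.262 V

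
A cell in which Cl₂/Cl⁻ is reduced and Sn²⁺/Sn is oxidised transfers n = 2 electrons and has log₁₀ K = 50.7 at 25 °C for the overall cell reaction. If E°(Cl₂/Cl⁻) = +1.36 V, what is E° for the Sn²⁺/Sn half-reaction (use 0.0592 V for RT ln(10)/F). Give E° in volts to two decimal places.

-0.14 V

E°cell = (0.0592/n)·log K = (0.0592/2)(50.7) = +1.501 V.
Since Cl₂/Cl⁻ is the cathode and Sn²⁺/Sn the anode, E°cell = E°(Cl₂/Cl⁻) − E°(Sn²⁺/Sn).
So E°(Sn²⁺/Sn) = E°(Cl₂/Cl⁻) − E°cell = (+1.36) − (+1.501) = -0.14 V.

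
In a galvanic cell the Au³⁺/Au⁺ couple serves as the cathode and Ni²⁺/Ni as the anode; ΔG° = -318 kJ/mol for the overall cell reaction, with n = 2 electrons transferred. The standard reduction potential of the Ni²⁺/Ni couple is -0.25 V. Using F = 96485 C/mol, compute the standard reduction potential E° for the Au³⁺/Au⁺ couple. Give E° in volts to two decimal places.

+1.40 V

E°cell = −ΔG°/(nF) = −(-318×10³)/((2)(96485)) = +1.648 V.
Since Au³⁺/Au⁺ is the cathode and Ni²⁺/Ni the anode, E°cell = E°(Au³⁺/Au⁺) − E°(Ni²⁺/Ni).
So E°(Au³⁺/Au⁺) = E°cell + E°(Ni²⁺/Ni) = +1.648 + (-0.25) = +1.40 V.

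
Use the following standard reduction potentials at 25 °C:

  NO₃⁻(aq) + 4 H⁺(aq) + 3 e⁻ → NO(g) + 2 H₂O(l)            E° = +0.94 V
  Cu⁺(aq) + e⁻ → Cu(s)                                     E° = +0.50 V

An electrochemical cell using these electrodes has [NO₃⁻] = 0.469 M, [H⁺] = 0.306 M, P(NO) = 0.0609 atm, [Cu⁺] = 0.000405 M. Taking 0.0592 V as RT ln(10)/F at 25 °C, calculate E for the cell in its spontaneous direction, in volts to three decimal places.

NO₃⁻/NO is the cathode (higher E°), Cu⁺/Cu the anode: E°cell = +0.94 − (+0.50) = +0.44 V, n = 3.
Overall: NO₃⁻(aq) + 4 H⁺(aq) + 3 Cu(s) → NO(g) + 2 H₂O(l) + 3 Cu⁺(aq)
Q = P(NO)·[Cu⁺]^3 / ([NO₃⁻]·[H⁺]^4); log Q = -9.007.
E = E° − (0.0592/n) log Q = +0.44 − (0.0592/3)(-9.007) = +0.618 V.

+0.618 V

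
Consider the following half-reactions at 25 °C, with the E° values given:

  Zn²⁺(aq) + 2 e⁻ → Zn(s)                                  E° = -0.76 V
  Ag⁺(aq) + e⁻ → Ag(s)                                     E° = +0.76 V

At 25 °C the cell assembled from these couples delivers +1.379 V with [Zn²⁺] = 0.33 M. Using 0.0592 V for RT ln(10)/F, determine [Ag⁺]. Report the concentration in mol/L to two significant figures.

0.0024 M

Ag⁺/Ag is the cathode, Zn²⁺/Zn the anode: E°cell = +1.52 V, n = 2.
Overall reaction: 2 Ag⁺(aq) + Zn(s) → 2 Ag(s) + Zn²⁺(aq); Q = [Zn²⁺]^1/[Ag⁺]^2.
From E = E° − (0.0592/n) log Q: log Q = (E° − E)·n/0.0592 = (+1.52 − (+1.379))·2/0.0592 = 4.7635.
So 2·log[Ag⁺] = 1·log(0.33) − log Q = -0.4815 − (4.7635) = -5.2450; log[Ag⁺] = -5.2450 / 2 = -2.6225; [Ag⁺] = 10^(-2.6225) ≈ 0.0024 M.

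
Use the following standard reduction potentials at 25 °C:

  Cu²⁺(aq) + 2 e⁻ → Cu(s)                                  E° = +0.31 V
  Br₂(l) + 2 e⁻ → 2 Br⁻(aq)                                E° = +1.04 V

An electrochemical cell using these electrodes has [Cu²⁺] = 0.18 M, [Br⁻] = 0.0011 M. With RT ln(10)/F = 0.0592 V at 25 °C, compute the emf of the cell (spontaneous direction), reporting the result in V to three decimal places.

+0.927 V

Br₂/Br⁻ is the cathode (higher E°), Cu²⁺/Cu the anode: E°cell = +1.04 − (+0.31) = +0.73 V, n = 2.
Overall: Br₂(l) + Cu(s) → 2 Br⁻(aq) + Cu²⁺(aq)
Q = [Br⁻]^2·[Cu²⁺]; log Q = -6.662.
E = E° − (0.0592/n) log Q = +0.73 − (0.0592/2)(-6.662) = +0.927 V.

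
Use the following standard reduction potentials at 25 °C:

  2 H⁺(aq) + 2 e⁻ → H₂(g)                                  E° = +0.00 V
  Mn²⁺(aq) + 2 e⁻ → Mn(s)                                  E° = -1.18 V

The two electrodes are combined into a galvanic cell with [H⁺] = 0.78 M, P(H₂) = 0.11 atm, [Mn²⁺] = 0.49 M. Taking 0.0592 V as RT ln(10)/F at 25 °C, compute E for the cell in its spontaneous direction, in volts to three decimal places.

+1.211 V

H⁺/H₂ is the cathode (higher E°), Mn²⁺/Mn the anode: E°cell = +0.00 − (-1.18) = +1.18 V, n = 2.
Overall: 2 H⁺(aq) + Mn(s) → H₂(g) + Mn²⁺(aq)
Q = P(H₂)·[Mn²⁺] / ([H⁺]^2); log Q = -1.053.
E = E° − (0.0592/n) log Q = +1.18 − (0.0592/2)(-1.053) = +1.211 V.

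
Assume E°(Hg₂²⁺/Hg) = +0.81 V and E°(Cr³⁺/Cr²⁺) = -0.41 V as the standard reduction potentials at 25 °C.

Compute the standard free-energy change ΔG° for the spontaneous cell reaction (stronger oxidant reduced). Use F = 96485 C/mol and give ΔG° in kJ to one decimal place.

-235.4 kJ

Hg₂²⁺/Hg (E° = +0.81 V) is the cathode; Cr³⁺/Cr²⁺ (E° = -0.41 V) is the anode, so E°cell = +1.22 V.
Balancing electrons gives n = 2 (lcm of 2 and 1).
ΔG° = −nFE° = −(2)(96485)(+1.22) = -235,423 J = -235.4 kJ.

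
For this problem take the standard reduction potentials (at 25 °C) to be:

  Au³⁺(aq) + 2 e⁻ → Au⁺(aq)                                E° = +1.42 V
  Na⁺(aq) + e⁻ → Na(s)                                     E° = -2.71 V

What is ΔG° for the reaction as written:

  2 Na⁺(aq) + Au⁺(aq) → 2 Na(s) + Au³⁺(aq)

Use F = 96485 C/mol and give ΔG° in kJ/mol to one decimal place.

As written, Na⁺/Na is reduced (cathode) and Au³⁺/Au⁺ is oxidised (anode), so E°cell = (-2.71) − (+1.42) = -4.13 V.
Balancing electrons gives n = 2.
ΔG° = −nFE° = −(2)(96485)(-4.13) = 796,966 J = +797.0 kJ/mol.

+797.0 kJ/mol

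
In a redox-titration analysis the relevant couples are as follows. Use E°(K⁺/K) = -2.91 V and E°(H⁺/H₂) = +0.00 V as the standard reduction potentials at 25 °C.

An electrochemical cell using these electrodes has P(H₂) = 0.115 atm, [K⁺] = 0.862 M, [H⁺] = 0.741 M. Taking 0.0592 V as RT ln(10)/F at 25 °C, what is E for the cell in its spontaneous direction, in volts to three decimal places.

H⁺/H₂ is the cathode (higher E°), K⁺/K the anode: E°cell = +0.00 − (-2.91) = +2.91 V, n = 2.
Overall: 2 H⁺(aq) + 2 K(s) → H₂(g) + 2 K⁺(aq)
Q = P(H₂)·[K⁺]^2 / ([H⁺]^2); log Q = -0.808.
E = E° − (0.0592/n) log Q = +2.91 − (0.0592/2)(-0.808) = +2.934 V.

+2.934 V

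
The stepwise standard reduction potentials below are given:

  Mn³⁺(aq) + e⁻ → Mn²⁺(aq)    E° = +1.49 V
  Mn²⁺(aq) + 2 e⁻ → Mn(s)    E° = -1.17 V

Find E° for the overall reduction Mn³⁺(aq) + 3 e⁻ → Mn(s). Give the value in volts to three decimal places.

Standard free energies of sequential steps add: ΔG°₃ = ΔG°₁ + ΔG°₂, so n₃E°₃ = n₁E°₁ + n₂E°₂.
E°₃ = (1×+1.49 + 2×-1.17) / 3 = (-0.850) / 3 = -0.283 V.

-0.283 V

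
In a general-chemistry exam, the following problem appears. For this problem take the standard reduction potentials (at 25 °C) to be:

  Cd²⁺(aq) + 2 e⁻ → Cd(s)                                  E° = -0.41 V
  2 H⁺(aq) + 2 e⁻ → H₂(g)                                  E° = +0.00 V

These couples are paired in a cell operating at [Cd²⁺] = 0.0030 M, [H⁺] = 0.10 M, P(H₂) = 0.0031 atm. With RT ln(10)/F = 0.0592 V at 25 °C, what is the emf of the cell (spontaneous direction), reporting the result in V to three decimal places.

+0.500 V

H⁺/H₂ is the cathode (higher E°), Cd²⁺/Cd the anode: E°cell = +0.00 − (-0.41) = +0.41 V, n = 2.
Overall: 2 H⁺(aq) + Cd(s) → H₂(g) + Cd²⁺(aq)
Q = P(H₂)·[Cd²⁺] / ([H⁺]^2); log Q = -3.032.
E = E° − (0.0592/n) log Q = +0.41 − (0.0592/2)(-3.032) = +0.500 V.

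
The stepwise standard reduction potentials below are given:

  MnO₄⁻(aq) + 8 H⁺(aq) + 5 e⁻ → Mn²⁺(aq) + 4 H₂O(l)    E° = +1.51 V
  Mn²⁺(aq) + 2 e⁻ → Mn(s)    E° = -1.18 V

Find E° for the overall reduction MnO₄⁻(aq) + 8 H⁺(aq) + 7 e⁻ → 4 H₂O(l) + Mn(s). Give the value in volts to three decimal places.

Standard free energies of sequential steps add: ΔG°₃ = ΔG°₁ + ΔG°₂, so n₃E°₃ = n₁E°₁ + n₂E°₂.
E°₃ = (5×+1.51 + 2×-1.18) / 7 = (+5.190) / 7 = +0.741 V.
E° values themselves are not directly additive — weighting by electron count is essential.

+0.741 V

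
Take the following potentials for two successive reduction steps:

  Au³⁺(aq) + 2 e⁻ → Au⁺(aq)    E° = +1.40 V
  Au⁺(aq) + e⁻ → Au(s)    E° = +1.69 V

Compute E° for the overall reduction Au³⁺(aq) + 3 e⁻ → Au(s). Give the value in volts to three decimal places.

+1.497 V

Standard free energies of sequential steps add: ΔG°₃ = ΔG°₁ + ΔG°₂, so n₃E°₃ = n₁E°₁ + n₂E°₂.
E°₃ = (2×+1.40 + 1×+1.69) / 3 = (+4.490) / 3 = +1.497 V.
E° values themselves are not directly additive — weighting by electron count is essential.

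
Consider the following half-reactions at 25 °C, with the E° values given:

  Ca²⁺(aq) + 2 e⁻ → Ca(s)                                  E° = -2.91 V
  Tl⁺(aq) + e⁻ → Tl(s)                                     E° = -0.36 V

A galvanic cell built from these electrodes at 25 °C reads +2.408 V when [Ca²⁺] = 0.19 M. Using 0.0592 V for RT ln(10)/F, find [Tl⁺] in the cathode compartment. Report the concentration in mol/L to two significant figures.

0.0017 M

Tl⁺/Tl is the cathode, Ca²⁺/Ca the anode: E°cell = +2.55 V, n = 2.
Overall reaction: 2 Tl⁺(aq) + Ca(s) → 2 Tl(s) + Ca²⁺(aq); Q = [Ca²⁺]^1/[Tl⁺]^2.
From E = E° − (0.0592/n) log Q: log Q = (E° − E)·n/0.0592 = (+2.55 − (+2.408))·2/0.0592 = 4.7973.
So 2·log[Tl⁺] = 1·log(0.19) − log Q = -0.7212 − (4.7973) = -5.5185; log[Tl⁺] = -5.5185 / 2 = -2.7593; [Tl⁺] = 10^(-2.7593) ≈ 0.0017 M.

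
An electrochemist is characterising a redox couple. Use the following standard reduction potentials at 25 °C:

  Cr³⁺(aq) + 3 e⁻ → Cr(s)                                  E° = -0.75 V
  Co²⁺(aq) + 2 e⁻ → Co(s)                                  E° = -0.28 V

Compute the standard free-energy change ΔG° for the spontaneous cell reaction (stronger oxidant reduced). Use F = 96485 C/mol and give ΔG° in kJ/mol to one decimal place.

-272.1 kJ/mol

Co²⁺/Co (E° = -0.28 V) is the cathode; Cr³⁺/Cr (E° = -0.75 V) is the anode, so E°cell = +0.47 V.
Balancing electrons gives n = 6 (lcm of 2 and 3).
ΔG° = −nFE° = −(6)(96485)(+0.47) = -272,088 J = -272.1 kJ/mol.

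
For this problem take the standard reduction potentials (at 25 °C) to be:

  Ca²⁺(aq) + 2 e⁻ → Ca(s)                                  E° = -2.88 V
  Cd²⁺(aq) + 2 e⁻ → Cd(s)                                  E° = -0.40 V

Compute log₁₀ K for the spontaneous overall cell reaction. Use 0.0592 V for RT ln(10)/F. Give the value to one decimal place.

83.8

Cathode: Cd²⁺/Cd; anode: Ca²⁺/Ca. E°cell = +2.48 V, n = 2.
log K = nE°cell / 0.0592 = (2)(+2.48) / 0.0592 = 83.8.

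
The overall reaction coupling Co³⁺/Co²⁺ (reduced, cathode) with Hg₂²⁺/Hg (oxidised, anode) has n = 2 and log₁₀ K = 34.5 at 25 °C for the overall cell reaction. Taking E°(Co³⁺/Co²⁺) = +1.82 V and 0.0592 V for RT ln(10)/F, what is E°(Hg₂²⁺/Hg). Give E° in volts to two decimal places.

E°cell = (0.0592/n)·log K = (0.0592/2)(34.5) = +1.021 V.
Since Co³⁺/Co²⁺ is the cathode and Hg₂²⁺/Hg the anode, E°cell = E°(Co³⁺/Co²⁺) − E°(Hg₂²⁺/Hg).
So E°(Hg₂²⁺/Hg) = E°(Co³⁺/Co²⁺) − E°cell = (+1.82) − (+1.021) = +0.80 V.

+0.80 V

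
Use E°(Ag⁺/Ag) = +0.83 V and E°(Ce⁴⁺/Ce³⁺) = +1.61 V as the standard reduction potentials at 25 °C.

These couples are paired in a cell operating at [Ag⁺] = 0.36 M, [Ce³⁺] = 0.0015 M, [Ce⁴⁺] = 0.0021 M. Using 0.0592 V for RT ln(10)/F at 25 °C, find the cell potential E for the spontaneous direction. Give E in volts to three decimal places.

+0.815 V

Ce⁴⁺/Ce³⁺ is the cathode (higher E°), Ag⁺/Ag the anode: E°cell = +1.61 − (+0.83) = +0.78 V, n = 1.
Overall: Ce⁴⁺(aq) + Ag(s) → Ce³⁺(aq) + Ag⁺(aq)
Q = [Ce³⁺]·[Ag⁺] / ([Ce⁴⁺]); log Q = -0.590.
E = E° − (0.0592/n) log Q = +0.78 − (0.0592/1)(-0.590) = +0.815 V.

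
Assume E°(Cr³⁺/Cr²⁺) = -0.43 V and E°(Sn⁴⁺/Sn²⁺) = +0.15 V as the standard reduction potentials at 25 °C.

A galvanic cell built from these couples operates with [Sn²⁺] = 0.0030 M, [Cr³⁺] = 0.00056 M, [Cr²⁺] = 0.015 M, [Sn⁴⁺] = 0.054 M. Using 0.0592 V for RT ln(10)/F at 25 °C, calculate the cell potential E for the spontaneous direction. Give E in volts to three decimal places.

+0.702 V

Sn⁴⁺/Sn²⁺ is the cathode (higher E°), Cr³⁺/Cr²⁺ the anode: E°cell = +0.15 − (-0.43) = +0.58 V, n = 2.
Overall: Sn⁴⁺(aq) + 2 Cr²⁺(aq) → Sn²⁺(aq) + 2 Cr³⁺(aq)
Q = [Sn²⁺]·[Cr³⁺]^2 / ([Sn⁴⁺]·[Cr²⁺]^2); log Q = -4.111.
E = E° − (0.0592/n) log Q = +0.58 − (0.0592/2)(-4.111) = +0.702 V.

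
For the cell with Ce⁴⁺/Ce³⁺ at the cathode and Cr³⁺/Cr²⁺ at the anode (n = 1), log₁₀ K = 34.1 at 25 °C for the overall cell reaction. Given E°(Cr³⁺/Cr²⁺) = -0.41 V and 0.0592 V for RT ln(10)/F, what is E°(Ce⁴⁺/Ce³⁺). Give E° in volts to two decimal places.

+1.61 V

E°cell = (0.0592/n)·log K = (0.0592/1)(34.1) = +2.019 V.
Since Ce⁴⁺/Ce³⁺ is the cathode and Cr³⁺/Cr²⁺ the anode, E°cell = E°(Ce⁴⁺/Ce³⁺) − E°(Cr³⁺/Cr²⁺).
So E°(Ce⁴⁺/Ce³⁺) = E°cell + E°(Cr³⁺/Cr²⁺) = +2.019 + (-0.41) = +1.61 V.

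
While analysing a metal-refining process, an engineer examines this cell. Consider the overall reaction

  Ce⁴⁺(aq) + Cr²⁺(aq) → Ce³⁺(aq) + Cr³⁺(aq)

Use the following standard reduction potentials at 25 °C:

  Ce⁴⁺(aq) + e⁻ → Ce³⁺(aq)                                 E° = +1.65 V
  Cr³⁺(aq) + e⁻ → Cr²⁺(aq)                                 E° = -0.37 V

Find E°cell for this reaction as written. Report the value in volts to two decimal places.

The Ce⁴⁺/Ce³⁺ couple has the higher reduction potential, so it is the cathode; Cr³⁺/Cr²⁺ is oxidised at the anode.
E°cell = E°(cathode) − E°(anode) = (+1.65) − (-0.37) = +2.02 V.

+2.02 V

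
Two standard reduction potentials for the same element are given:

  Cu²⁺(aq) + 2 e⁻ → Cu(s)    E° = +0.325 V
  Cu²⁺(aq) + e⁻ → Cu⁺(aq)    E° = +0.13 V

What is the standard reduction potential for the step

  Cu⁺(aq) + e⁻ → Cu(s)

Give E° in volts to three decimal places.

Sequential free energies add, so n₃E°₃ = n₁E°₁ + n₂E°₂.
With n₃ = 2, and the known step contributing 1×(+0.13) V, the unknown satisfies 1·E° = 2×(+0.325) − 1×(+0.13) = +0.520.
E° = +0.520 / 1 = +0.520 V.

+0.520 V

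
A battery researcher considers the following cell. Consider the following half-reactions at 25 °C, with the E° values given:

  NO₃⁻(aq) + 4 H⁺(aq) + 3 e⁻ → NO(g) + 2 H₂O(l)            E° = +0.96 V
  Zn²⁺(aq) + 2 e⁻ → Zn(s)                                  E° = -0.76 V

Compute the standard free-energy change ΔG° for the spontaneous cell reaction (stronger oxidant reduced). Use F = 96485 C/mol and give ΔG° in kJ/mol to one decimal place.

NO₃⁻/NO (E° = +0.96 V) is the cathode; Zn²⁺/Zn (E° = -0.76 V) is the anode, so E°cell = +1.72 V.
Balancing electrons gives n = 6 (lcm of 3 and 2).
ΔG° = −nFE° = −(6)(96485)(+1.72) = -995,725 J = -995.7 kJ/mol.

-995.7 kJ/mol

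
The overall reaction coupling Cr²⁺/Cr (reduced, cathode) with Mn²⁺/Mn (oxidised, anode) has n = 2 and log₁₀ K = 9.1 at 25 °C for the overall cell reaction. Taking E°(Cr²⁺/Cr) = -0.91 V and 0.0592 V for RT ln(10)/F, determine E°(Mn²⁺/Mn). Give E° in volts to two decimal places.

E°cell = (0.0592/n)·log K = (0.0592/2)(9.1) = +0.269 V.
Since Cr²⁺/Cr is the cathode and Mn²⁺/Mn the anode, E°cell = E°(Cr²⁺/Cr) − E°(Mn²⁺/Mn).
So E°(Mn²⁺/Mn) = E°(Cr²⁺/Cr) − E°cell = (-0.91) − (+0.269) = -1.18 V.

-1.18 V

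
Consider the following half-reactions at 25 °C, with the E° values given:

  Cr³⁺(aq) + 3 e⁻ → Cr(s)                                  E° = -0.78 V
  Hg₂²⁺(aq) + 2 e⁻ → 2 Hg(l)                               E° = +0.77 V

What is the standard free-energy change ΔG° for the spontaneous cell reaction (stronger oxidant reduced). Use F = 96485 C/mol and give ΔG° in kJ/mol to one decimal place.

Hg₂²⁺/Hg (E° = +0.77 V) is the cathode; Cr³⁺/Cr (E° = -0.78 V) is the anode, so E°cell = +1.55 V.
Balancing electrons gives n = 6 (lcm of 2 and 3).
ΔG° = −nFE° = −(6)(96485)(+1.55) = -897,310 J = -897.3 kJ/mol.

-897.3 kJ/mol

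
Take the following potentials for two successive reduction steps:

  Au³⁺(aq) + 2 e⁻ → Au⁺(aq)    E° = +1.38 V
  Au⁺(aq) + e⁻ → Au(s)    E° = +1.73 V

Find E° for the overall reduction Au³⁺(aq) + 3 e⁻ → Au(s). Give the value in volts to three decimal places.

Adding the free-energy changes (−nFE°) of the two steps gives −n₃FE°₃ = −n₁FE°₁ − n₂FE°₂.
E°₃ = (2×+1.38 + 1×+1.73) / 3 = (+4.490) / 3 = +1.497 V.
E° values themselves are not directly additive — weighting by electron count is essential.

+1.497 V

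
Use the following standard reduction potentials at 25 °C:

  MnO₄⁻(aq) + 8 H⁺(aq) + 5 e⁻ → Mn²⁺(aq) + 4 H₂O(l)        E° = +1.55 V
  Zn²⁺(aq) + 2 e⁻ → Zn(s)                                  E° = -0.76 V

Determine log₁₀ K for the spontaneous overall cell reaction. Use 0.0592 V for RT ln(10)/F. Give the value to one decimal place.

Cathode: MnO₄⁻/Mn²⁺; anode: Zn²⁺/Zn. E°cell = +2.31 V, n = 10.
log K = nE°cell / 0.0592 = (10)(+2.31) / 0.0592 = 390.2.

390.2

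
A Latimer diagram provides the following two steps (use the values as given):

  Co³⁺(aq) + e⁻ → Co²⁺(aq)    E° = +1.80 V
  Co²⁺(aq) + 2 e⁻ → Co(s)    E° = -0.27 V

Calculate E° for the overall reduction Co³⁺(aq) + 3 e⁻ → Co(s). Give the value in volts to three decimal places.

Standard free energies of sequential steps add: ΔG°₃ = ΔG°₁ + ΔG°₂, so n₃E°₃ = n₁E°₁ + n₂E°₂.
E°₃ = (1×+1.80 + 2×-0.27) / 3 = (+1.260) / 3 = +0.420 V.
E° values themselves are not directly additive — weighting by electron count is essential.

+0.420 V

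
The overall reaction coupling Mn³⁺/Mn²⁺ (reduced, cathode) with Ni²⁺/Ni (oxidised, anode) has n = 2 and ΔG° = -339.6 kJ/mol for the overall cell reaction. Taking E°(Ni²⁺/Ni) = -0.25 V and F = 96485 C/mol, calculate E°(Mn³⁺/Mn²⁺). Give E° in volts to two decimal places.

E°cell = −ΔG°/(nF) = −(-339.6×10³)/((2)(96485)) = +1.760 V.
Since Mn³⁺/Mn²⁺ is the cathode and Ni²⁺/Ni the anode, E°cell = E°(Mn³⁺/Mn²⁺) − E°(Ni²⁺/Ni).
So E°(Mn³⁺/Mn²⁺) = E°cell + E°(Ni²⁺/Ni) = +1.760 + (-0.25) = +1.51 V.

+1.51 V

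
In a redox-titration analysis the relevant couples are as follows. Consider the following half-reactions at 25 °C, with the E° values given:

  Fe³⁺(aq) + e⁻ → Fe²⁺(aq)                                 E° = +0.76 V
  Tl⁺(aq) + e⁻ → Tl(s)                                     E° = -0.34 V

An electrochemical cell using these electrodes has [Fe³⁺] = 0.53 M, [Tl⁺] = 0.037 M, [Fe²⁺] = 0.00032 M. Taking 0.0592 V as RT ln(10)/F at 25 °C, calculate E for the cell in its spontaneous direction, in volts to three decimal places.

+1.375 V

Fe³⁺/Fe²⁺ is the cathode (higher E°), Tl⁺/Tl the anode: E°cell = +0.76 − (-0.34) = +1.10 V, n = 1.
Overall: Fe³⁺(aq) + Tl(s) → Fe²⁺(aq) + Tl⁺(aq)
Q = [Fe²⁺]·[Tl⁺] / ([Fe³⁺]); log Q = -4.651.
E = E° − (0.0592/n) log Q = +1.10 − (0.0592/1)(-4.651) = +1.375 V.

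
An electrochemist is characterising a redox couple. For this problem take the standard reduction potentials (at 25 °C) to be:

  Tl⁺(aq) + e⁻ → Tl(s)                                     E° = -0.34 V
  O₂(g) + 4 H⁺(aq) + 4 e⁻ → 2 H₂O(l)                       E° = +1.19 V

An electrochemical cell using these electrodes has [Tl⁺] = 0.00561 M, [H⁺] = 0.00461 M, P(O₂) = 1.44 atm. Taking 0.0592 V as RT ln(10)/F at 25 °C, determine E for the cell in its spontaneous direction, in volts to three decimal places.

+1.527 V

O₂/H₂O is the cathode (higher E°), Tl⁺/Tl the anode: E°cell = +1.19 − (-0.34) = +1.53 V, n = 4.
Overall: O₂(g) + 4 H⁺(aq) + 4 Tl(s) → 2 H₂O(l) + 4 Tl⁺(aq)
Q = [Tl⁺]^4 / (P(O₂)·[H⁺]^4); log Q = 0.183.
E = E° − (0.0592/n) log Q = +1.53 − (0.0592/4)(0.183) = +1.527 V.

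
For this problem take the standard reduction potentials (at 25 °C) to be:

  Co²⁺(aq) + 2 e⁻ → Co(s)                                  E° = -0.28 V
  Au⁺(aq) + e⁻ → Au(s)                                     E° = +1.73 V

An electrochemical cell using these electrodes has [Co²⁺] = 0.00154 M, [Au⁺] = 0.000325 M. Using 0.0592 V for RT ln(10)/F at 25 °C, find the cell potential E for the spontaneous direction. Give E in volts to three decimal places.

Au⁺/Au is the cathode (higher E°), Co²⁺/Co the anode: E°cell = +1.73 − (-0.28) = +2.01 V, n = 2.
Overall: 2 Au⁺(aq) + Co(s) → 2 Au(s) + Co²⁺(aq)
Q = [Co²⁺] / ([Au⁺]^2); log Q = 4.164.
E = E° − (0.0592/n) log Q = +2.01 − (0.0592/2)(4.164) = +1.887 V.

+1.887 V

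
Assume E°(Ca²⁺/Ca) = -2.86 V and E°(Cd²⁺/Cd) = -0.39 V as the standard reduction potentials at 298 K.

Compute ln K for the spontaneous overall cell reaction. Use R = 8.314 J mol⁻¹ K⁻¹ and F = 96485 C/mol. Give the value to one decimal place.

192.4

Cathode: Cd²⁺/Cd; anode: Ca²⁺/Ca. E°cell = (-0.39) − (-2.86) = +2.47 V, with n = 2.
ΔG° = −nFE° = −RT ln K, so ln K = nFE°/(RT) = (2)(96485)(+2.47) / ((8.314)(298)) = 192.380.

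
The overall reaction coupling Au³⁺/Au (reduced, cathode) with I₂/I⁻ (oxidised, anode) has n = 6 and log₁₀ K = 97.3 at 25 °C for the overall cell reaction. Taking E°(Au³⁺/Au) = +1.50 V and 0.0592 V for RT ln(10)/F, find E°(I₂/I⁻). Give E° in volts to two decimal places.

+0.54 V

E°cell = (0.0592/n)·log K = (0.0592/6)(97.3) = +0.960 V.
Since Au³⁺/Au is the cathode and I₂/I⁻ the anode, E°cell = E°(Au³⁺/Au) − E°(I₂/I⁻).
So E°(I₂/I⁻) = E°(Au³⁺/Au) − E°cell = (+1.50) − (+0.960) = +0.54 V.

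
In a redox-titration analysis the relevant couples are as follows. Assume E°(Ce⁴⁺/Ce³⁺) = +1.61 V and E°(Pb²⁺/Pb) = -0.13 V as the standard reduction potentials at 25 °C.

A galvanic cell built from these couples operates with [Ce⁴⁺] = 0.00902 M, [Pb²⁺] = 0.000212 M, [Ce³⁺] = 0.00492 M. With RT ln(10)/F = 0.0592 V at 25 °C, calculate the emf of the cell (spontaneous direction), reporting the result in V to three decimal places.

+1.864 V

Ce⁴⁺/Ce³⁺ is the cathode (higher E°), Pb²⁺/Pb the anode: E°cell = +1.61 − (-0.13) = +1.74 V, n = 2.
Overall: 2 Ce⁴⁺(aq) + Pb(s) → 2 Ce³⁺(aq) + Pb²⁺(aq)
Q = [Ce³⁺]^2·[Pb²⁺] / ([Ce⁴⁺]^2); log Q = -4.200.
E = E° − (0.0592/n) log Q = +1.74 − (0.0592/2)(-4.200) = +1.864 V.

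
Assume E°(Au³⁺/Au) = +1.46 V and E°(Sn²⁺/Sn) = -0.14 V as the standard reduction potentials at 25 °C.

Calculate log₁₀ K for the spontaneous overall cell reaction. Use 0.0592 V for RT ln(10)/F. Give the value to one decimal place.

Cathode: Au³⁺/Au; anode: Sn²⁺/Sn. E°cell = +1.60 V, n = 6.
log K = nE°cell / 0.0592 = (6)(+1.60) / 0.0592 = 162.2.

162.2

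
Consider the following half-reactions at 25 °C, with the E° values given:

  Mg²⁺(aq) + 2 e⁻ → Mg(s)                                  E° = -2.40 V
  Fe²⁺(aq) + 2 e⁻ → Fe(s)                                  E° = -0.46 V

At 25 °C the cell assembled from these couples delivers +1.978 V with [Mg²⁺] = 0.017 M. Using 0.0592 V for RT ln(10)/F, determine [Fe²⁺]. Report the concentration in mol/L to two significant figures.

Fe²⁺/Fe is the cathode, Mg²⁺/Mg the anode: E°cell = +1.94 V, n = 2.
Overall reaction: Fe²⁺(aq) + Mg(s) → Fe(s) + Mg²⁺(aq); Q = [Mg²⁺]^1/[Fe²⁺]^1.
From E = E° − (0.0592/n) log Q: log Q = (E° − E)·n/0.0592 = (+1.94 − (+1.978))·2/0.0592 = -1.2838.
So 1·log[Fe²⁺] = 1·log(0.017) − log Q = -1.7696 − (-1.2838) = -0.4858; [Fe²⁺] = 10^(-0.4858) ≈ 0.33 M.

0.33 M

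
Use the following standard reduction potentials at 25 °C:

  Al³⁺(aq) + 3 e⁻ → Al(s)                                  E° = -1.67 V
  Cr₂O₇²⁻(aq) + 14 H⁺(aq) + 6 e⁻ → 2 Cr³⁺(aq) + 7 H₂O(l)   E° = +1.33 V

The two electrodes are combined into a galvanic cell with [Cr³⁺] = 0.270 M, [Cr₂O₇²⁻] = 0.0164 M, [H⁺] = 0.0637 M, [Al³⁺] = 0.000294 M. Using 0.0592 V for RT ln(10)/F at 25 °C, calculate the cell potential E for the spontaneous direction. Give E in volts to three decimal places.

Cr₂O₇²⁻/Cr³⁺ is the cathode (higher E°), Al³⁺/Al the anode: E°cell = +1.33 − (-1.67) = +3.00 V, n = 6.
Overall: Cr₂O₇²⁻(aq) + 14 H⁺(aq) + 2 Al(s) → 2 Cr³⁺(aq) + 7 H₂O(l) + 2 Al³⁺(aq)
Q = [Cr³⁺]^2·[Al³⁺]^2 / ([Cr₂O₇²⁻]·[H⁺]^14); log Q = 10.327.
E = E° − (0.0592/n) log Q = +3.00 − (0.0592/6)(10.327) = +2.898 V.

+2.898 V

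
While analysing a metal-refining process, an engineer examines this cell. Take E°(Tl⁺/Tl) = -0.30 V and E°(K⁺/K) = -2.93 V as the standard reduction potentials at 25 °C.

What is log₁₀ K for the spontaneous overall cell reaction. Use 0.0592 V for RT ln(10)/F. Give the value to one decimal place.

44.4

Cathode: Tl⁺/Tl; anode: K⁺/K. E°cell = +2.63 V, n = 1.
log K = nE°cell / 0.0592 = (1)(+2.63) / 0.0592 = 44.4.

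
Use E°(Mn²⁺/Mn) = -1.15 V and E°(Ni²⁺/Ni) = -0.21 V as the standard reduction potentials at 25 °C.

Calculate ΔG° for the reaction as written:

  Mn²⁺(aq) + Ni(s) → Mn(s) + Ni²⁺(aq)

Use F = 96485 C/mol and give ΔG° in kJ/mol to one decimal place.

As written, Mn²⁺/Mn is reduced (cathode) and Ni²⁺/Ni is oxidised (anode), so E°cell = (-1.15) − (-0.21) = -0.94 V.
Balancing electrons gives n = 2.
ΔG° = −nFE° = −(2)(96485)(-0.94) = 181,392 J = +181.4 kJ/mol.

+181.4 kJ/mol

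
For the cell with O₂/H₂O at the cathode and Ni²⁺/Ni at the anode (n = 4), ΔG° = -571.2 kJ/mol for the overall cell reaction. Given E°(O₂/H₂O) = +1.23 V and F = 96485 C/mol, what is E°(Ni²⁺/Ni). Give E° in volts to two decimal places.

-0.25 V

E°cell = −ΔG°/(nF) = −(-571.2×10³)/((4)(96485)) = +1.480 V.
Since O₂/H₂O is the cathode and Ni²⁺/Ni the anode, E°cell = E°(O₂/H₂O) − E°(Ni²⁺/Ni).
So E°(Ni²⁺/Ni) = E°(O₂/H₂O) − E°cell = (+1.23) − (+1.480) = -0.25 V.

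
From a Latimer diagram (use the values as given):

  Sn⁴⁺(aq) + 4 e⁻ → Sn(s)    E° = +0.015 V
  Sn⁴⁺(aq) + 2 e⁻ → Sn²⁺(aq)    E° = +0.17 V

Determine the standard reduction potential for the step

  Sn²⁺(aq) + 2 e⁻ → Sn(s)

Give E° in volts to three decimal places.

Sequential free energies add, so n₃E°₃ = n₁E°₁ + n₂E°₂.
With n₃ = 4, and the known step contributing 2×(+0.17) V, the unknown satisfies 2·E° = 4×(+0.015) − 2×(+0.17) = -0.280.
E° = -0.280 / 2 = -0.140 V.

-0.140 V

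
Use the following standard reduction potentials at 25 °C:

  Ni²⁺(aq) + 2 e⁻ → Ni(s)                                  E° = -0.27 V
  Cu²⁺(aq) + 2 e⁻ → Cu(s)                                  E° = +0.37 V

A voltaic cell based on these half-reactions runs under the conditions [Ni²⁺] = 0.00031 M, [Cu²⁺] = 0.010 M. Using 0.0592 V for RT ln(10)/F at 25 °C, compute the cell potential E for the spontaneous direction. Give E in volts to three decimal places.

+0.685 V

Cu²⁺/Cu is the cathode (higher E°), Ni²⁺/Ni the anode: E°cell = +0.37 − (-0.27) = +0.64 V, n = 2.
Overall: Cu²⁺(aq) + Ni(s) → Cu(s) + Ni²⁺(aq)
Q = [Ni²⁺] / ([Cu²⁺]); log Q = -1.509.
E = E° − (0.0592/n) log Q = +0.64 − (0.0592/2)(-1.509) = +0.685 V.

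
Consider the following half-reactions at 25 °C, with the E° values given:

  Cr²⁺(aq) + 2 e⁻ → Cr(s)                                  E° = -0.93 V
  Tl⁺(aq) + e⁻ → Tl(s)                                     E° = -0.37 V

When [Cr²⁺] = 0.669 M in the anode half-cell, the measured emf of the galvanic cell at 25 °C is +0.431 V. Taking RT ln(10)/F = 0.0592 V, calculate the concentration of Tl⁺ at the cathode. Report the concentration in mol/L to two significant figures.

Tl⁺/Tl is the cathode, Cr²⁺/Cr the anode: E°cell = +0.56 V, n = 2.
Overall reaction: 2 Tl⁺(aq) + Cr(s) → 2 Tl(s) + Cr²⁺(aq); Q = [Cr²⁺]^1/[Tl⁺]^2.
From E = E° − (0.0592/n) log Q: log Q = (E° − E)·n/0.0592 = (+0.56 − (+0.431))·2/0.0592 = 4.3581.
So 2·log[Tl⁺] = 1·log(0.669) − log Q = -0.1746 − (4.3581) = -4.5327; log[Tl⁺] = -4.5327 / 2 = -2.2664; [Tl⁺] = 10^(-2.2664) ≈ 0.0054 M.

0.0054 M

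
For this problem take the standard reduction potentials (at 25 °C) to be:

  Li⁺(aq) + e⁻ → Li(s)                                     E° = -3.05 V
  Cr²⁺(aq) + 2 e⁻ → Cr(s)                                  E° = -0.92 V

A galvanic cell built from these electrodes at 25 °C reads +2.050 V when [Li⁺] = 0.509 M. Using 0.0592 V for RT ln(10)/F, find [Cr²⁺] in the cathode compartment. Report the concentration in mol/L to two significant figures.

Cr²⁺/Cr is the cathode, Li⁺/Li the anode: E°cell = +2.13 V, n = 2.
Overall reaction: Cr²⁺(aq) + 2 Li(s) → Cr(s) + 2 Li⁺(aq); Q = [Li⁺]^2/[Cr²⁺]^1.
From E = E° − (0.0592/n) log Q: log Q = (E° − E)·n/0.0592 = (+2.13 − (+2.050))·2/0.0592 = 2.7027.
So 1·log[Cr²⁺] = 2·log(0.509) − log Q = -0.5866 − (2.7027) = -3.2893; [Cr²⁺] = 10^(-3.2893) ≈ 0.00051 M.

0.00051 M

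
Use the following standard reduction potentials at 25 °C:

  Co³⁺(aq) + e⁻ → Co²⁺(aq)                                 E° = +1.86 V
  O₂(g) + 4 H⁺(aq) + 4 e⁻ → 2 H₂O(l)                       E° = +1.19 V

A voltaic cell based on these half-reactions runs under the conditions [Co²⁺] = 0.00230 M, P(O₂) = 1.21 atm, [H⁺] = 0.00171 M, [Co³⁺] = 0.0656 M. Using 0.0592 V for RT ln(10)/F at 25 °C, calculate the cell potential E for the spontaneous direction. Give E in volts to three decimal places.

Co³⁺/Co²⁺ is the cathode (higher E°), O₂/H₂O the anode: E°cell = +1.86 − (+1.19) = +0.67 V, n = 4.
Overall: 4 Co³⁺(aq) + 2 H₂O(l) → 4 Co²⁺(aq) + O₂(g) + 4 H⁺(aq)
Q = [Co²⁺]^4·P(O₂)·[H⁺]^4 / ([Co³⁺]^4); log Q = -16.806.
E = E° − (0.0592/n) log Q = +0.67 − (0.0592/4)(-16.806) = +0.919 V.

+0.919 V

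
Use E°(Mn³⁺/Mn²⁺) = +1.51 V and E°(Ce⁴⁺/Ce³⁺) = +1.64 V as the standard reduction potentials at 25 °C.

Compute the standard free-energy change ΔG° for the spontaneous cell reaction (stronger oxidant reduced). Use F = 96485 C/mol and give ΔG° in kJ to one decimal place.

Ce⁴⁺/Ce³⁺ (E° = +1.64 V) is the cathode; Mn³⁺/Mn²⁺ (E° = +1.51 V) is the anode, so E°cell = +0.13 V.
Balancing electrons gives n = 1 (lcm of 1 and 1).
ΔG° = −nFE° = −(1)(96485)(+0.13) = -12,543 J = -12.5 kJ.

-12.5 kJ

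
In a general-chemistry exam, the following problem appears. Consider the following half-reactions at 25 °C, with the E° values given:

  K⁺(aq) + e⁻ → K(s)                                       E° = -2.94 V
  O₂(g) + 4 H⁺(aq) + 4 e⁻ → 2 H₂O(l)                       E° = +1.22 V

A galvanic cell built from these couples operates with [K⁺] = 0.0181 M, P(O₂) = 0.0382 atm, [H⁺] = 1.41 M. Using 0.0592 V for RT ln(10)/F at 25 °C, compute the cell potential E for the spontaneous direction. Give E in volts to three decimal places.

+4.251 V

O₂/H₂O is the cathode (higher E°), K⁺/K the anode: E°cell = +1.22 − (-2.94) = +4.16 V, n = 4.
Overall: O₂(g) + 4 H⁺(aq) + 4 K(s) → 2 H₂O(l) + 4 K⁺(aq)
Q = [K⁺]^4 / (P(O₂)·[H⁺]^4); log Q = -6.148.
E = E° − (0.0592/n) log Q = +4.16 − (0.0592/4)(-6.148) = +4.251 V.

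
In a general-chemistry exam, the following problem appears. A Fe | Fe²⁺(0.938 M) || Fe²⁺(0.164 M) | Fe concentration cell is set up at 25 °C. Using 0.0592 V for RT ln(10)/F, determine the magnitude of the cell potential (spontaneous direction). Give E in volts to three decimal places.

+0.022 V

For a concentration cell E°cell = 0. The 0.938 M side is the cathode (reduction is favoured where [Fe²⁺] is higher).
With n = 2, E = −(0.0592/2) log([Fe²⁺]ₐₙ/[Fe²⁺]꜀ₐₜ) = −(0.0592/2) log(0.164/0.938) = −(0.0592/2)(-0.757) = +0.022 V.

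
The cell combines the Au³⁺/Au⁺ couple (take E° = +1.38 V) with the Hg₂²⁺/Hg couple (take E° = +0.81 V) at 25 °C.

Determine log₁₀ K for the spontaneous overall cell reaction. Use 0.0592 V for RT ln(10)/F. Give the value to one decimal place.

19.3

Cathode: Au³⁺/Au⁺; anode: Hg₂²⁺/Hg. E°cell = +0.57 V, n = 2.
log K = nE°cell / 0.0592 = (2)(+0.57) / 0.0592 = 19.3.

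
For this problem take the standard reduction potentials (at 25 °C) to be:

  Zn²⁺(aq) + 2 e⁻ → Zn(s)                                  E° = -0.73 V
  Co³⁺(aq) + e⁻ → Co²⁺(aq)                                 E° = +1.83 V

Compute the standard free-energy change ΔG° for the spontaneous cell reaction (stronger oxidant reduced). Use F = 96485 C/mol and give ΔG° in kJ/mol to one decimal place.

Co³⁺/Co²⁺ (E° = +1.83 V) is the cathode; Zn²⁺/Zn (E° = -0.73 V) is the anode, so E°cell = +2.56 V.
Balancing electrons gives n = 2 (lcm of 1 and 2).
ΔG° = −nFE° = −(2)(96485)(+2.56) = -494,003 J = -494.0 kJ/mol.

-494.0 kJ/mol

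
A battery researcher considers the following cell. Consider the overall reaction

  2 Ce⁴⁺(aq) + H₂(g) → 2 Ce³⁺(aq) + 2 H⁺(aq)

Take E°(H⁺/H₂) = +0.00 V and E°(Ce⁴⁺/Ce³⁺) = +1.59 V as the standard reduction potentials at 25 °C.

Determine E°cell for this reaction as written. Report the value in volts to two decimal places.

The Ce⁴⁺/Ce³⁺ couple has the higher reduction potential, so it is the cathode; H⁺/H₂ is oxidised at the anode.
E°cell = E°(cathode) − E°(anode) = (+1.59) − (+0.00) = +1.59 V.

+1.59 V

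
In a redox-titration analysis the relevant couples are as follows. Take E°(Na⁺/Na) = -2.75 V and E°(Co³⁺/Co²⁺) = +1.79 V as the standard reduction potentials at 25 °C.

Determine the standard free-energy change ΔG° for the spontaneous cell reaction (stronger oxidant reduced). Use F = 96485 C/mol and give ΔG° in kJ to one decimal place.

-438.0 kJ

Co³⁺/Co²⁺ (E° = +1.79 V) is the cathode; Na⁺/Na (E° = -2.75 V) is the anode, so E°cell = +4.54 V.
Balancing electrons gives n = 1 (lcm of 1 and 1).
ΔG° = −nFE° = −(1)(96485)(+4.54) = -438,042 J = -438.0 kJ.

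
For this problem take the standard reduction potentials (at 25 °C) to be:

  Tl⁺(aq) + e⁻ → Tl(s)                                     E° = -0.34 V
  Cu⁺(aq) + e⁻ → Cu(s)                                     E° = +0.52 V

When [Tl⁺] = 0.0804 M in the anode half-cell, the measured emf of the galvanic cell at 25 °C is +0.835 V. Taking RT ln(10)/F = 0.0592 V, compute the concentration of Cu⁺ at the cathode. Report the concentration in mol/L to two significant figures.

0.030 M

Cu⁺/Cu is the cathode, Tl⁺/Tl the anode: E°cell = +0.86 V, n = 1.
Overall reaction: Cu⁺(aq) + Tl(s) → Cu(s) + Tl⁺(aq); Q = [Tl⁺]^1/[Cu⁺]^1.
From E = E° − (0.0592/n) log Q: log Q = (E° − E)·n/0.0592 = (+0.86 − (+0.835))·1/0.0592 = 0.4223.
So 1·log[Cu⁺] = 1·log(0.0804) − log Q = -1.0947 − (0.4223) = -1.5170; [Cu⁺] = 10^(-1.5170) ≈ 0.030 M.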